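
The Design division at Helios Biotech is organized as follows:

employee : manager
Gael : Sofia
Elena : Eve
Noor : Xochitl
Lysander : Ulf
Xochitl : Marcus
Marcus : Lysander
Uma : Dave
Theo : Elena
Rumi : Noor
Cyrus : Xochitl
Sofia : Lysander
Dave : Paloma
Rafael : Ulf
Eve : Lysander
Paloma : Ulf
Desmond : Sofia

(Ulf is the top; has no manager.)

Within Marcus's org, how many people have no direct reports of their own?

2

The people in Marcus's organization with no one reporting to them are Cyrus, Rumi. That is 2.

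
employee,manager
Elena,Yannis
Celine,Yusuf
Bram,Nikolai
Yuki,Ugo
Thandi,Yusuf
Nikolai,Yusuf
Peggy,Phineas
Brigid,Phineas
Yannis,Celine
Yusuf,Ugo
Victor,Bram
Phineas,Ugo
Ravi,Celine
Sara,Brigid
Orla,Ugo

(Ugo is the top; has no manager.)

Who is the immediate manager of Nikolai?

Yusuf

Nikolai reports directly to Yusuf.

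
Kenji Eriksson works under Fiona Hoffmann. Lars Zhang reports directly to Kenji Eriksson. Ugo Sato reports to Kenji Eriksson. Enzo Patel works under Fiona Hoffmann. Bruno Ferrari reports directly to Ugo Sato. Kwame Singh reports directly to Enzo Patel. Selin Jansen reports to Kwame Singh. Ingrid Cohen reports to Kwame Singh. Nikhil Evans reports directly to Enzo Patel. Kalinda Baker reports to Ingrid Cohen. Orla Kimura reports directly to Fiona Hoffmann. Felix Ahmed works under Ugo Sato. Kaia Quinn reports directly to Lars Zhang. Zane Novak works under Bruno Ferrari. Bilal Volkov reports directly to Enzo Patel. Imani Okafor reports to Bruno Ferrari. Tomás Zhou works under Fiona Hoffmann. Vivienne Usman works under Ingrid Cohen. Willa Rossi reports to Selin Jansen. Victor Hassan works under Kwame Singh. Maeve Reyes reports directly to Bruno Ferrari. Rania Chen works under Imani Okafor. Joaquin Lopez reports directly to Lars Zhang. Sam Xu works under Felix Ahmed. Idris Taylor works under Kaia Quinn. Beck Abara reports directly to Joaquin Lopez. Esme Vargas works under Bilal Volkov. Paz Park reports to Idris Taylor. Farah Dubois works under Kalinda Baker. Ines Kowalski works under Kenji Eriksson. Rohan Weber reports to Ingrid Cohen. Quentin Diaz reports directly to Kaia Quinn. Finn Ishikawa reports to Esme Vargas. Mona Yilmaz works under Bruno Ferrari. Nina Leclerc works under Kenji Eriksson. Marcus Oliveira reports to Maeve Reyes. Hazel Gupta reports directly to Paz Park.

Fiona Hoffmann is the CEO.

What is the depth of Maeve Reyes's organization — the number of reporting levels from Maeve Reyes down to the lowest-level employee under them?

The longest chain under Maeve Reyes runs Maeve Reyes → Marcus Oliveira, which is 1 level below Maeve Reyes.

1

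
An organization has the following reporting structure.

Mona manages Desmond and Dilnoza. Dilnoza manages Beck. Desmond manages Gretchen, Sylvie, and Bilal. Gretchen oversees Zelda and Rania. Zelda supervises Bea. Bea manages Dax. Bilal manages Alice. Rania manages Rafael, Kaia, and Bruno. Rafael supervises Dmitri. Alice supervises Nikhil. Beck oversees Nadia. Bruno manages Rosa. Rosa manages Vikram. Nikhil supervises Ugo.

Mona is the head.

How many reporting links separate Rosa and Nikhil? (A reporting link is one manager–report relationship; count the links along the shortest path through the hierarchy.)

Rosa is 4 levels below Desmond, and Nikhil is 3 levels below Desmond (their lowest common manager). The shortest path runs up from Rosa to Desmond and back down to Nikhil: 4 + 3 = 7 links.

7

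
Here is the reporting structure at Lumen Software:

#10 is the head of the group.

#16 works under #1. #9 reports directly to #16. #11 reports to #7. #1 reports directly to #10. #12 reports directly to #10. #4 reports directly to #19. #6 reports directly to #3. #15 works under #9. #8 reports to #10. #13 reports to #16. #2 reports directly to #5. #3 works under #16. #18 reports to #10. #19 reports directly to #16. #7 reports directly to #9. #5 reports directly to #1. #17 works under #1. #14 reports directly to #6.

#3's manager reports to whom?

#3 reports to #16, and #16 reports to #1. So #3's skip-level manager is #1.

#1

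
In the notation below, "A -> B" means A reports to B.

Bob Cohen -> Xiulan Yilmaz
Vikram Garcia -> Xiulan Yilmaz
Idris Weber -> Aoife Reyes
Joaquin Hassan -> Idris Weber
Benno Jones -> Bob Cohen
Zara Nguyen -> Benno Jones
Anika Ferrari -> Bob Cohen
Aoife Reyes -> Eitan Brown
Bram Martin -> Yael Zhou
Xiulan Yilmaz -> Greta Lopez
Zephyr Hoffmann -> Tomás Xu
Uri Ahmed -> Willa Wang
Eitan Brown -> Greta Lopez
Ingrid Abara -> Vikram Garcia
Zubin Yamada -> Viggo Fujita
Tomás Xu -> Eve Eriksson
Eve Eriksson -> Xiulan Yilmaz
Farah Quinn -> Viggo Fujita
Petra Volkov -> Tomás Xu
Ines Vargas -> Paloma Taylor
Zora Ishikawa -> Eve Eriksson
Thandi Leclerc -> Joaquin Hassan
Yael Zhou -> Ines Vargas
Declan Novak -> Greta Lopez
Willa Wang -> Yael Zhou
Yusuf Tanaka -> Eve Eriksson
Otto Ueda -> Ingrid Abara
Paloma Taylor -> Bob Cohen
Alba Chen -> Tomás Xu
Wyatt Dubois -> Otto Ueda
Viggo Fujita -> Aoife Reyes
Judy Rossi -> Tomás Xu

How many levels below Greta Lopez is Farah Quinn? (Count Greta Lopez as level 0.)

Chain from Farah Quinn up to Greta Lopez: Farah Quinn → Viggo Fujita → Aoife Reyes → Eitan Brown → Greta Lopez. That is 4 steps up, so Farah Quinn is 4 levels below Greta Lopez.

4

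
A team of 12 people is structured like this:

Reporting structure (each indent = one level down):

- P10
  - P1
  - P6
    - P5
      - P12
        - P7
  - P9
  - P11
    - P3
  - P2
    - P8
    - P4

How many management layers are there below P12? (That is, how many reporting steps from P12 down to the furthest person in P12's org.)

The longest chain under P12 runs P12 → P7, which is 1 level below P12.

1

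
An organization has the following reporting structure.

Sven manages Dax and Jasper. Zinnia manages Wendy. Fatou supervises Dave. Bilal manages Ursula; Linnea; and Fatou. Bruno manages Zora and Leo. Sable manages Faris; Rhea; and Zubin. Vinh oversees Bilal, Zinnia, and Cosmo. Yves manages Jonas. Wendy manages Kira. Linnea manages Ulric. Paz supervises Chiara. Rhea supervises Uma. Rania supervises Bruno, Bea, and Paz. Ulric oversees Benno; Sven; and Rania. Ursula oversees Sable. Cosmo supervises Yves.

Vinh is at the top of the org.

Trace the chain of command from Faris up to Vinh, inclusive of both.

Faris -> Sable -> Ursula -> Bilal -> Vinh

Faris reports to Sable. Sable reports to Ursula. Ursula reports to Bilal. Bilal reports to Vinh. Vinh is at the top.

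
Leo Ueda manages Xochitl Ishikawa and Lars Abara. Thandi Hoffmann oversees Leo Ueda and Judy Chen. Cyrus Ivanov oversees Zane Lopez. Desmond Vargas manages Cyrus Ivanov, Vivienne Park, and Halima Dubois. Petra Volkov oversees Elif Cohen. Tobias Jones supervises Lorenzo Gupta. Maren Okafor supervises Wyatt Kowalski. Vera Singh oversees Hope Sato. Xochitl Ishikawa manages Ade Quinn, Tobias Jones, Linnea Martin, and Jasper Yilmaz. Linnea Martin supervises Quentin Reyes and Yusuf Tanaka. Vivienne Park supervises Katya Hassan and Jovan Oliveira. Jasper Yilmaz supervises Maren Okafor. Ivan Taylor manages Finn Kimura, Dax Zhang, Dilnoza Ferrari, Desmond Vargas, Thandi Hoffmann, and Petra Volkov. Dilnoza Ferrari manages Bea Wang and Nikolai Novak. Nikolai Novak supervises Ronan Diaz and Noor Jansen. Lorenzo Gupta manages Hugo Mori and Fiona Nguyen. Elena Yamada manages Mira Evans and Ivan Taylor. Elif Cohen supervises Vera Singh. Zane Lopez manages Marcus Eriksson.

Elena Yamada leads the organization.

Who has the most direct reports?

Direct-report counts: Elena Yamada has 2; Ivan Taylor has 6; Thandi Hoffmann has 2; Leo Ueda has 2; Xochitl Ishikawa has 4; Jasper Yilmaz has 1; Maren Okafor has 1; Tobias Jones has 1; Lorenzo Gupta has 2; Linnea Martin has 2; Desmond Vargas has 3; Vivienne Park has 2; Cyrus Ivanov has 1; Zane Lopez has 1; Petra Volkov has 1; Elif Cohen has 1; Vera Singh has 1; Dilnoza Ferrari has 2; Nikolai Novak has 2. The largest is 6, held by Ivan Taylor.

Ivan Taylor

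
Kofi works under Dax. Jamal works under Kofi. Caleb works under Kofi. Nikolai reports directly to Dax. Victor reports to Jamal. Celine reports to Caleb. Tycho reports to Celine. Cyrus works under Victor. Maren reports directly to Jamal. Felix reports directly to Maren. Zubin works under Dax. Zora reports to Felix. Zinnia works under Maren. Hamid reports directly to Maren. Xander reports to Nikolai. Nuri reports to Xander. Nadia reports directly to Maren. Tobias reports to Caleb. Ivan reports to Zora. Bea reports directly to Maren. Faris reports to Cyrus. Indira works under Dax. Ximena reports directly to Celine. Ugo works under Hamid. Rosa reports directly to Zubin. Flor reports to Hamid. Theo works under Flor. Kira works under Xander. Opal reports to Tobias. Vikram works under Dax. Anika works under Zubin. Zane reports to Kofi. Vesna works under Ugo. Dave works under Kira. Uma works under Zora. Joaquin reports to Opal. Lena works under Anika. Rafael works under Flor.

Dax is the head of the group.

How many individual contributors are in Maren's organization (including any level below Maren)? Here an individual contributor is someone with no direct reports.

The people in Maren's organization with no one reporting to them are Bea, Nadia, Rafael, Theo, Vesna, Zinnia, Uma, Ivan. That is 8.

8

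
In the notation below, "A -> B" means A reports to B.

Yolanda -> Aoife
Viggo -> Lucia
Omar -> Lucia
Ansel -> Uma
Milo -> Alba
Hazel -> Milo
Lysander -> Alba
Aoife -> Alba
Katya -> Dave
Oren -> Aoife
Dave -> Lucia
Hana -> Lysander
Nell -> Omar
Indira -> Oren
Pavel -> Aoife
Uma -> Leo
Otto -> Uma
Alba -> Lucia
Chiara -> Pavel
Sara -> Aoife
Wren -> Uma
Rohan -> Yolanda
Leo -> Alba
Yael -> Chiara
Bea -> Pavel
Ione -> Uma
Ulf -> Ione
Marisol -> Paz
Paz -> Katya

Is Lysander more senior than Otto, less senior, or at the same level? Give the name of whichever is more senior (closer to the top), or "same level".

Lysander

Lysander is 2 levels below Lucia; Otto is 4. Lysander is higher.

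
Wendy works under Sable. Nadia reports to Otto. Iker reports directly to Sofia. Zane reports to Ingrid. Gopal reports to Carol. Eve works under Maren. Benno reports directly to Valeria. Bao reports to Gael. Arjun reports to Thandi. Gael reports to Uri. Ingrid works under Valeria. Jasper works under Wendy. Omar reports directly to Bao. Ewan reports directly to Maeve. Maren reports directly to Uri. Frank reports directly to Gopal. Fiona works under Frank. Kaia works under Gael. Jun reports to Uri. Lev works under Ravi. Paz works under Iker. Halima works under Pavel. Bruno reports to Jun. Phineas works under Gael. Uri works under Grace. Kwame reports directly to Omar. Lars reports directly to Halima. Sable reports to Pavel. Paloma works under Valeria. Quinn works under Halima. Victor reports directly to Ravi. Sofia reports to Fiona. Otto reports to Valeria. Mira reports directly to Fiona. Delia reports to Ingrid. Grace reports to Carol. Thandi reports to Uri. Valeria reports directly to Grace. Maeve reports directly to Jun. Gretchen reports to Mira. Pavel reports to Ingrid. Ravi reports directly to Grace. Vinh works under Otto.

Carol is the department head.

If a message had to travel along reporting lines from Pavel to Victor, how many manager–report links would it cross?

5

Pavel is 3 levels below Grace, and Victor is 2 levels below Grace (their lowest common manager). The shortest path runs up from Pavel to Grace and back down to Victor: 3 + 2 = 5 links.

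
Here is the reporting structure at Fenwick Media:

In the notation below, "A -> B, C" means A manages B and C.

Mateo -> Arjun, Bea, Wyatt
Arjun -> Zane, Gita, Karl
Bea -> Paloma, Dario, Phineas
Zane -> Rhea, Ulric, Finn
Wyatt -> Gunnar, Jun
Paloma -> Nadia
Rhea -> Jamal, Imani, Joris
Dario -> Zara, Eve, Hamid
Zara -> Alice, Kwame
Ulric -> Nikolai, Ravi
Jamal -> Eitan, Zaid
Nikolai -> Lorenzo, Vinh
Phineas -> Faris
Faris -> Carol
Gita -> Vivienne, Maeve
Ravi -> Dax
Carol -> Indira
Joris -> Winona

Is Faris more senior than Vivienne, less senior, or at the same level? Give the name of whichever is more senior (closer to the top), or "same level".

Both Faris and Vivienne are 3 levels below Mateo.

same level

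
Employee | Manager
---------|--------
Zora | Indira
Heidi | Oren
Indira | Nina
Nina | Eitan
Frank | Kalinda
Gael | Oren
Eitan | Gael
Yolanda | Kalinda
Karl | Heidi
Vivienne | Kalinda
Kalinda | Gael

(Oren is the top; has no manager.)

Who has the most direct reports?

Direct-report counts: Oren has 2; Gael has 2; Kalinda has 3; Eitan has 1; Nina has 1; Indira has 1; Heidi has 1. The largest is 3, held by Kalinda.

Kalinda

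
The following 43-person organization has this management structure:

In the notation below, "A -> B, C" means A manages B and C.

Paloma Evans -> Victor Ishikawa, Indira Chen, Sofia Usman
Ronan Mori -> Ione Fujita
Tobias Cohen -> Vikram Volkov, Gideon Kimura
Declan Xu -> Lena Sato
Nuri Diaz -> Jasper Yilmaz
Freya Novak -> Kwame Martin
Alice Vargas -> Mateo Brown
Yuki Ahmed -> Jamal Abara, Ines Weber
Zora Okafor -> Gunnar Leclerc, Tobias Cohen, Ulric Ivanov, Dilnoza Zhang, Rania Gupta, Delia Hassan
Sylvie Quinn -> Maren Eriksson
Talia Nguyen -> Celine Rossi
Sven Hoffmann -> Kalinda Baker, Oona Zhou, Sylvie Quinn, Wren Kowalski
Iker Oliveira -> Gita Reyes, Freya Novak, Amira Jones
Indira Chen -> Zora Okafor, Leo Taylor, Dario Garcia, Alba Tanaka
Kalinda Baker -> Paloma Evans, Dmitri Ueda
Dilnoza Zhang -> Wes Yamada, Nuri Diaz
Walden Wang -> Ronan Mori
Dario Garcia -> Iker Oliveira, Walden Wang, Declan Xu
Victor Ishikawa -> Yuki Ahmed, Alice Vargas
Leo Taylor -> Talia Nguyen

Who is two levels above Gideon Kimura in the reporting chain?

Gideon Kimura reports to Tobias Cohen, and Tobias Cohen reports to Zora Okafor. So Gideon Kimura's skip-level manager is Zora Okafor.

Zora Okafor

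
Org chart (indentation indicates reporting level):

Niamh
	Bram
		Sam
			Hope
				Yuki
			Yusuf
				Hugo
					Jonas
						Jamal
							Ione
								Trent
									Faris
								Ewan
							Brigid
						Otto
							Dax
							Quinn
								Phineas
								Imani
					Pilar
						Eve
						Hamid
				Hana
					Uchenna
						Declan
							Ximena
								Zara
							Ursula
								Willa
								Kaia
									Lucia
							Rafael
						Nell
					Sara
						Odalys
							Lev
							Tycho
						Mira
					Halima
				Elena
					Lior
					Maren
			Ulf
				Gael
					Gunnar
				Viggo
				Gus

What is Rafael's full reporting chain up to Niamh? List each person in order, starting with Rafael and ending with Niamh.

Rafael -> Declan -> Uchenna -> Hana -> Yusuf -> Sam -> Bram -> Niamh

Rafael reports to Declan. Declan reports to Uchenna. Uchenna reports to Hana. Hana reports to Yusuf. Yusuf reports to Sam. Sam reports to Bram. Bram reports to Niamh. Niamh is at the top.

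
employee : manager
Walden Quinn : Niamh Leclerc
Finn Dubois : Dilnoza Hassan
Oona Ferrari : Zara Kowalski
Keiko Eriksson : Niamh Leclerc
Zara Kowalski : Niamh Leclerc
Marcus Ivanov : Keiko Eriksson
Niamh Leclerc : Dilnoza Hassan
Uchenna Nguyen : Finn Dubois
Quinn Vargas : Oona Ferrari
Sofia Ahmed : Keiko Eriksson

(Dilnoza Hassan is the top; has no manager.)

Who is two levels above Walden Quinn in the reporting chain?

Walden Quinn reports to Niamh Leclerc, and Niamh Leclerc reports to Dilnoza Hassan. So Walden Quinn's skip-level manager is Dilnoza Hassan.

Dilnoza Hassan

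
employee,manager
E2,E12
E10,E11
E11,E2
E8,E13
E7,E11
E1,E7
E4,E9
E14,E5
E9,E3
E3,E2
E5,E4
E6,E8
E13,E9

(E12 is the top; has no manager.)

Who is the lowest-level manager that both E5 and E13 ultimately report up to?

E5's chain of managers is E4, E9, E3, E2, E12. E13's chain of managers is E9, E3, E2, E12. The first manager that appears in both chains is E9.

E9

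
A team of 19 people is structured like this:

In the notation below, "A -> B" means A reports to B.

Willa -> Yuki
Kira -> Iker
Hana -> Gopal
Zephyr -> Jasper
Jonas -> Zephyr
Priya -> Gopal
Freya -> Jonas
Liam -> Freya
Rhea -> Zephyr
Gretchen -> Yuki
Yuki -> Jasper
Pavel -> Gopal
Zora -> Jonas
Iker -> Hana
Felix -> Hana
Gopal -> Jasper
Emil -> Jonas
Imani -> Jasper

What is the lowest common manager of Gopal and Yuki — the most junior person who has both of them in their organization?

Gopal's chain of managers is Jasper. Yuki's chain of managers is Jasper. The first manager that appears in both chains is Jasper.

Jasper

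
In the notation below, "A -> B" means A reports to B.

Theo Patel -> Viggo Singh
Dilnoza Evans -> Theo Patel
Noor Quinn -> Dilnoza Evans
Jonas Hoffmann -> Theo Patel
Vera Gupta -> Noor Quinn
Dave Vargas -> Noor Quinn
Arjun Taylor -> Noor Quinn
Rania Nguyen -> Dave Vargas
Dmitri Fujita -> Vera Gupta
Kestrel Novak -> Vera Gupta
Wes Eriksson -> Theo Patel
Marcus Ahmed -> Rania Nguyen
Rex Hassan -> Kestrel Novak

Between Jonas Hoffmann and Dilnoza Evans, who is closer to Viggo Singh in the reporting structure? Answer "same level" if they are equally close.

same level

Both Jonas Hoffmann and Dilnoza Evans are 2 levels below Viggo Singh.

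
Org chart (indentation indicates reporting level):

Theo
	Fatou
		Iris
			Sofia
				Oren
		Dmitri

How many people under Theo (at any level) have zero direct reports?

2

The people in Theo's organization with no one reporting to them are Dmitri, Oren. That is 2.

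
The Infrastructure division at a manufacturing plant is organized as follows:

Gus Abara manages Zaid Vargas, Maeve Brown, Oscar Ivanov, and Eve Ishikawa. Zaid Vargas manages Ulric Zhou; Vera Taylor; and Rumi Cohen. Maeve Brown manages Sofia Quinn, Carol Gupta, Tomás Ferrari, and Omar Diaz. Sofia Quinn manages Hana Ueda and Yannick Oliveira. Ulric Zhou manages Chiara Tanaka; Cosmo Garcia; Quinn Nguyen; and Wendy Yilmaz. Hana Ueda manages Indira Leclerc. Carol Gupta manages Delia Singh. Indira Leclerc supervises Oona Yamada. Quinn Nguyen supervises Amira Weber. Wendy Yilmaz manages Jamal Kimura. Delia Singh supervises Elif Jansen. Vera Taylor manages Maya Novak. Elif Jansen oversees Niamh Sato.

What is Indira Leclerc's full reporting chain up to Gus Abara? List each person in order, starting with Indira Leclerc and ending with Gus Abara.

Indira Leclerc reports to Hana Ueda. Hana Ueda reports to Sofia Quinn. Sofia Quinn reports to Maeve Brown. Maeve Brown reports to Gus Abara. Gus Abara is at the top.

Indira Leclerc -> Hana Ueda -> Sofia Quinn -> Maeve Brown -> Gus Abara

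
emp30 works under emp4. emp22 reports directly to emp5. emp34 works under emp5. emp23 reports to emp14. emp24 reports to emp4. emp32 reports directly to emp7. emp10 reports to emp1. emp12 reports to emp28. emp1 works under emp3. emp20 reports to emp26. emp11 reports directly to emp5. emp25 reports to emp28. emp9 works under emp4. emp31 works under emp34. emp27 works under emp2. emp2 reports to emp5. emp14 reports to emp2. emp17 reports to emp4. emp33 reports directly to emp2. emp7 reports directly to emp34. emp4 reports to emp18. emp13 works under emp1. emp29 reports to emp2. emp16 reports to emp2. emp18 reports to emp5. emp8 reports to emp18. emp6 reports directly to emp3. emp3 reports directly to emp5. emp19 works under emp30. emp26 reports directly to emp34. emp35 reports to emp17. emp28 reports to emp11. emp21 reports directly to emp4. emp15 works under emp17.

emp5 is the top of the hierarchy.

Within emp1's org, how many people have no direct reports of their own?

2

The people in emp1's organization with no one reporting to them are emp10, emp13. That is 2.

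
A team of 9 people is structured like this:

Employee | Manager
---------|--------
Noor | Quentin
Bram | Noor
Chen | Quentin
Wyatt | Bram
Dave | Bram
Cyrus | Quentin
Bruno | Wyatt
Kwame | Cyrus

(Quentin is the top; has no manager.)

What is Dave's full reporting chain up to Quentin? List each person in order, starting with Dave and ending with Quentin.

Dave reports to Bram. Bram reports to Noor. Noor reports to Quentin. Quentin is at the top.

Dave -> Bram -> Noor -> Quentin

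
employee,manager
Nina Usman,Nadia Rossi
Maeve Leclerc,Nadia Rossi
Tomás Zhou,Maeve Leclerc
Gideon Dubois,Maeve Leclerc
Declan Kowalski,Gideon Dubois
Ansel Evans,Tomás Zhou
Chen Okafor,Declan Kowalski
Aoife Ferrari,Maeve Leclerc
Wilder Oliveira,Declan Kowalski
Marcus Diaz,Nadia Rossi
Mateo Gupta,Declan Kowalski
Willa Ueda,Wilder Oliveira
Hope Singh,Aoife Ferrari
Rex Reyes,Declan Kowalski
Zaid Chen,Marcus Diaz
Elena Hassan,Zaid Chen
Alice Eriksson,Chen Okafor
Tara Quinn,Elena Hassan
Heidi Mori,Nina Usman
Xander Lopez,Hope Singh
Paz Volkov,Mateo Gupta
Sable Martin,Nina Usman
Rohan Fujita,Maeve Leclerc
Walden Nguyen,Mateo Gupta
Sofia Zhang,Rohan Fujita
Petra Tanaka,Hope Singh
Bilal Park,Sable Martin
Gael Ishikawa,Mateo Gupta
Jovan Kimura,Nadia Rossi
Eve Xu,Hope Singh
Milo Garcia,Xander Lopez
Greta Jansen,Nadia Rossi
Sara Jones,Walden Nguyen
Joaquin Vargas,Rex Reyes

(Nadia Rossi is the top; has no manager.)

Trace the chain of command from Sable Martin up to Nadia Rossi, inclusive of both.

Sable Martin -> Nina Usman -> Nadia Rossi

Sable Martin reports to Nina Usman. Nina Usman reports to Nadia Rossi. Nadia Rossi is at the top.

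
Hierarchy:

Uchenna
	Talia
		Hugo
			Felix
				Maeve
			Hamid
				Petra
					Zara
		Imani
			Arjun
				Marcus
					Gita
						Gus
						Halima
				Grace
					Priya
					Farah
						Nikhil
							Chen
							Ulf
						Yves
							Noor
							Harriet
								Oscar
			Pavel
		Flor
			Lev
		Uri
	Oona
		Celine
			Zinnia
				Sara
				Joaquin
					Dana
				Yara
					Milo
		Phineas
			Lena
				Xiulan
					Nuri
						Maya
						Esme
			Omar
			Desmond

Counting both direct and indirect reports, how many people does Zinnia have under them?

Zinnia directly manages Sara, Joaquin, Yara. Sara has no reports. Under Joaquin: Dana (1). Under Yara: Milo (1). So Zinnia's organization is 3 direct reports plus everyone under them: 1 + 2 + 2 = 5.

5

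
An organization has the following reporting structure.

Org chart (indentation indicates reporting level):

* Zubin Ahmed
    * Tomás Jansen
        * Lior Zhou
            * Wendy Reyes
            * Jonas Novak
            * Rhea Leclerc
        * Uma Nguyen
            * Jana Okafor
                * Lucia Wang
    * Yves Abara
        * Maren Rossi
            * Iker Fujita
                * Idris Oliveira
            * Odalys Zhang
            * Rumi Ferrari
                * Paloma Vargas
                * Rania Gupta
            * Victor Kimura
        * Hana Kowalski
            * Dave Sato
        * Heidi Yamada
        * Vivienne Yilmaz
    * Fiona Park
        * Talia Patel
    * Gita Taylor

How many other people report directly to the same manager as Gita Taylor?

Gita Taylor reports to Zubin Ahmed. Zubin Ahmed's other direct reports are Tomás Jansen, Yves Abara, Fiona Park — 3 peers.

3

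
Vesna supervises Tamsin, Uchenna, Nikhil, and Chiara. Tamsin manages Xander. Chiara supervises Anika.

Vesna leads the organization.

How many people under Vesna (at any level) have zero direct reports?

4

The people in Vesna's organization with no one reporting to them are Uchenna, Anika, Xander, Nikhil. That is 4.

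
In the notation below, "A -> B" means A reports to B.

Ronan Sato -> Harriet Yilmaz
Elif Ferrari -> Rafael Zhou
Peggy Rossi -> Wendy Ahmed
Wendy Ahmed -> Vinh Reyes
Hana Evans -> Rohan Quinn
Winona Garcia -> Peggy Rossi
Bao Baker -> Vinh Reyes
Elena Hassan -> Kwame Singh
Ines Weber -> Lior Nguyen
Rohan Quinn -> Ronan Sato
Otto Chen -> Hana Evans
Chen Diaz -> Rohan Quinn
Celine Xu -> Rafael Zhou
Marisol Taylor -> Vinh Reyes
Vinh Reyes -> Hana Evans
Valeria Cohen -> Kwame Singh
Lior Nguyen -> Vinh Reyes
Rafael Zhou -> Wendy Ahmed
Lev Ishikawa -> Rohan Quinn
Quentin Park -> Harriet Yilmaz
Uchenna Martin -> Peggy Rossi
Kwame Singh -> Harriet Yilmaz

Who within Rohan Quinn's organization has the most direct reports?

Direct-report counts within Rohan Quinn's organization: Rohan Quinn has 3; Hana Evans has 2; Vinh Reyes has 4; Lior Nguyen has 1; Wendy Ahmed has 2; Peggy Rossi has 2; Rafael Zhou has 2. The largest is 4, held by Vinh Reyes.

Vinh Reyes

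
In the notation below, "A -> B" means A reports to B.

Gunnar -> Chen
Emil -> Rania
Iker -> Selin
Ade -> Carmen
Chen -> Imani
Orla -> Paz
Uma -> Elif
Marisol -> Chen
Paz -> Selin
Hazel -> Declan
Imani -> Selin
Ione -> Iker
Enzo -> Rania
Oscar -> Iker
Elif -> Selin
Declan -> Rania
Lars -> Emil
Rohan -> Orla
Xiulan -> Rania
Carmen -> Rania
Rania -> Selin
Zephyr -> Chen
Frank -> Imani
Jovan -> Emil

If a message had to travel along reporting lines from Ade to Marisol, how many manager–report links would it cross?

Ade is 3 levels below Selin, and Marisol is 3 levels below Selin (their lowest common manager). The shortest path runs up from Ade to Selin and back down to Marisol: 3 + 3 = 6 links.

6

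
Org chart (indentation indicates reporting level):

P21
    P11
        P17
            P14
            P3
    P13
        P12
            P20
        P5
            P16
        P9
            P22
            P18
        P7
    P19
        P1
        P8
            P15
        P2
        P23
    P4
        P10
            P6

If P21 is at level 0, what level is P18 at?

Chain from P18 up to P21: P18 → P9 → P13 → P21. That is 3 steps up, so P18 is 3 levels below P21.

3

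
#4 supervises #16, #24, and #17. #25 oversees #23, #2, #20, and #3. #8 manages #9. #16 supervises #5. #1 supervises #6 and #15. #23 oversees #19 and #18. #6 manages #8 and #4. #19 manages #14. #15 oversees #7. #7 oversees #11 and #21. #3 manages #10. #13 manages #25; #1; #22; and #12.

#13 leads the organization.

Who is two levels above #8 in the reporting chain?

#1

#8 reports to #6, and #6 reports to #1. So #8's skip-level manager is #1.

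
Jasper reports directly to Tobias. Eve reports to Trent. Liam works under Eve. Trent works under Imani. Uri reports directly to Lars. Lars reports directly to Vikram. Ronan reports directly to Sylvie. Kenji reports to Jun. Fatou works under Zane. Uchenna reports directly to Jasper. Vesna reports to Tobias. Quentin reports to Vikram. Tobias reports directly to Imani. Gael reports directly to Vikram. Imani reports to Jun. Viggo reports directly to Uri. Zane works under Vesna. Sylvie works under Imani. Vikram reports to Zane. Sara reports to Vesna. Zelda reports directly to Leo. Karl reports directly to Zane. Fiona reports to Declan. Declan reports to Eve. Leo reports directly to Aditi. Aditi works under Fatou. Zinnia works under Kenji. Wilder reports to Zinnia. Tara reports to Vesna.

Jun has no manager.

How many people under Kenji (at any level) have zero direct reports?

1

The only person in Kenji's organization with no one reporting to them is Wilder. That is 1.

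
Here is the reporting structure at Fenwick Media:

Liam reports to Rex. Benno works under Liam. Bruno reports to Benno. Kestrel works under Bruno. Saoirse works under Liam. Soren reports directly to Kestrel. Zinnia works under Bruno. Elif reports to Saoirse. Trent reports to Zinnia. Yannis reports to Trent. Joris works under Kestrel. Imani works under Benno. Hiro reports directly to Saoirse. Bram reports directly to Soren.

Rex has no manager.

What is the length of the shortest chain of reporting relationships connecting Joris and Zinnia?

3

Joris is 2 levels below Bruno, and Zinnia is 1 level below Bruno (their lowest common manager). The shortest path runs up from Joris to Bruno and back down to Zinnia: 2 + 1 = 3 links.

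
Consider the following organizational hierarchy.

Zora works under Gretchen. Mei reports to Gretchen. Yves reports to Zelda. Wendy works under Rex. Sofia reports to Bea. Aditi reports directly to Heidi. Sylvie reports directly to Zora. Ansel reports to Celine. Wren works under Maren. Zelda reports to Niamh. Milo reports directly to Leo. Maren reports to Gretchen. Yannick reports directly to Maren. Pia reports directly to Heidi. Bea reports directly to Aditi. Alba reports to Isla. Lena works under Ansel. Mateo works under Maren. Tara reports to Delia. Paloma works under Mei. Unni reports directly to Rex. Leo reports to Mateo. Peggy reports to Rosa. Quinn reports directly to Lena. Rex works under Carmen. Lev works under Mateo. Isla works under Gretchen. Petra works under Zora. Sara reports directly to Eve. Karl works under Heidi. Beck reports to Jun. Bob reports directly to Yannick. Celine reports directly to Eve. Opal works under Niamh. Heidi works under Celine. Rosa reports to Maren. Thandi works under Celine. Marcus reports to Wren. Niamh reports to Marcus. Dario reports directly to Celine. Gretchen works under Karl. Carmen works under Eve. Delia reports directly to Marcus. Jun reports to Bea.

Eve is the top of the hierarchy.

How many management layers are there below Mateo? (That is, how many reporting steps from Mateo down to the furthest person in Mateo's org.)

2

The longest chain under Mateo runs Mateo → Leo → Milo, which is 2 levels below Mateo.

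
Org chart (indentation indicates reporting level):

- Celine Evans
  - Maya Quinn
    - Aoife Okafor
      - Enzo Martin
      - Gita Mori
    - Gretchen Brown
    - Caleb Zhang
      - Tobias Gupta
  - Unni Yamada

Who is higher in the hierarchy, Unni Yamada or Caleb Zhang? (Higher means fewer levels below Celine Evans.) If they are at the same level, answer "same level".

Unni Yamada

Unni Yamada is 1 level below Celine Evans; Caleb Zhang is 2. Unni Yamada is higher.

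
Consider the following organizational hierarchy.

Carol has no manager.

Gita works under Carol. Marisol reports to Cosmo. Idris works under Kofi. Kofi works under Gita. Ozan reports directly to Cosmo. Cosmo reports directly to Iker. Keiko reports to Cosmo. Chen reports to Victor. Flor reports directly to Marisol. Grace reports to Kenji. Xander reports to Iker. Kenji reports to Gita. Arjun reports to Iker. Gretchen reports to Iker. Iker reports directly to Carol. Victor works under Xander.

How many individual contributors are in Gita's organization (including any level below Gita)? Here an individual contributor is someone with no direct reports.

The people in Gita's organization with no one reporting to them are Idris, Grace. That is 2.

2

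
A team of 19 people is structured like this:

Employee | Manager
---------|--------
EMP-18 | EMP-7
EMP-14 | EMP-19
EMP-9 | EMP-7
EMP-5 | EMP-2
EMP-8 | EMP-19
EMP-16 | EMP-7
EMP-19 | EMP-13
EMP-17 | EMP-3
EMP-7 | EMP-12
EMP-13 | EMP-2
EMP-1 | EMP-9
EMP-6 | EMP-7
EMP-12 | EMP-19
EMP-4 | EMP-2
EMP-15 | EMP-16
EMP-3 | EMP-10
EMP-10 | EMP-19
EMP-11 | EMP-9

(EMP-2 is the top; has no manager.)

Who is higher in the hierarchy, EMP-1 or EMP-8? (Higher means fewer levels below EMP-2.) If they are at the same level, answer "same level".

EMP-1 is 6 levels below EMP-2; EMP-8 is 3. EMP-8 is higher.

EMP-8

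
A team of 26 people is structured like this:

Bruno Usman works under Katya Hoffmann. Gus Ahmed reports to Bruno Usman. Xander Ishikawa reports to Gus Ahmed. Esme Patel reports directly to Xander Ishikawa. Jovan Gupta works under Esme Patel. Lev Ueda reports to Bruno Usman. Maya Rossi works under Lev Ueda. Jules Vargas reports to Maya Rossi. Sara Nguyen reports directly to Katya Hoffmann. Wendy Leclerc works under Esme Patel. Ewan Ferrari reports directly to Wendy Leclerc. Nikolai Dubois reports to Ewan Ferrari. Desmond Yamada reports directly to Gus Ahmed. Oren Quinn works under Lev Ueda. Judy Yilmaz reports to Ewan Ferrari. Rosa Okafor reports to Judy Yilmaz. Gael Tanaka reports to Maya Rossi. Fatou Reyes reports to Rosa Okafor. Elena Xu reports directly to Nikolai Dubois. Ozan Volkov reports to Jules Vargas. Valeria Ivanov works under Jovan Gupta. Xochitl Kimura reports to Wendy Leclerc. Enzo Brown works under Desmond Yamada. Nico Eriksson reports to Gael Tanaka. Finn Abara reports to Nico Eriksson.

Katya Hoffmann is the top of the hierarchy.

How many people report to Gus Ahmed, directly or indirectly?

Gus Ahmed directly manages Xander Ishikawa, Desmond Yamada. Under Xander Ishikawa: Esme Patel, Wendy Leclerc, Xochitl Kimura, Ewan Ferrari, Judy Yilmaz, Rosa Okafor, Fatou Reyes, Nikolai Dubois, Elena Xu, Jovan Gupta, Valeria Ivanov (11). Under Desmond Yamada: Enzo Brown (1). So Gus Ahmed's organization is 2 direct reports plus everyone under them: 12 + 2 = 14.

14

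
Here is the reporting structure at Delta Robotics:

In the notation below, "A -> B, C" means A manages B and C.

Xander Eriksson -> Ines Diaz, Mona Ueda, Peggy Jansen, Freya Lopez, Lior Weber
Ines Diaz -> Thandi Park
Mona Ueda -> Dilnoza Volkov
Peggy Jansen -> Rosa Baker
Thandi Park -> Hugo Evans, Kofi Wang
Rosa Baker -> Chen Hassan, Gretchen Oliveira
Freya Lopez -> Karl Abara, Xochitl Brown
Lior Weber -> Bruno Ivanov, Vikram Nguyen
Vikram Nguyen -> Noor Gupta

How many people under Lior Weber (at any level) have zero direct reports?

2

The people in Lior Weber's organization with no one reporting to them are Noor Gupta, Bruno Ivanov. That is 2.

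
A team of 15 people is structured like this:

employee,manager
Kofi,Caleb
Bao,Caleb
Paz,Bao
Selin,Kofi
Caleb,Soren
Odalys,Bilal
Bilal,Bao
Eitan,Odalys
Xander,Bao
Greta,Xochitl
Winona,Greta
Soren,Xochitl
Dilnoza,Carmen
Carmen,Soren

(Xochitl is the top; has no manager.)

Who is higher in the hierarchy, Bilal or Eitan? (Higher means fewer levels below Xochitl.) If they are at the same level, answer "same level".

Bilal is 4 levels below Xochitl; Eitan is 6. Bilal is higher.

Bilal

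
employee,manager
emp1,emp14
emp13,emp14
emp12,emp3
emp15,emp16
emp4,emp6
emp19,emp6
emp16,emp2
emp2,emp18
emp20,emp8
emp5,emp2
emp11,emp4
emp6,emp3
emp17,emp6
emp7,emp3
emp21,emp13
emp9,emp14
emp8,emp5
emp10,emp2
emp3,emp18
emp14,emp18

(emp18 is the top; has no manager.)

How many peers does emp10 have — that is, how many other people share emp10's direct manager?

2

emp10 reports to emp2. emp2's other direct reports are emp5, emp16 — 2 peers.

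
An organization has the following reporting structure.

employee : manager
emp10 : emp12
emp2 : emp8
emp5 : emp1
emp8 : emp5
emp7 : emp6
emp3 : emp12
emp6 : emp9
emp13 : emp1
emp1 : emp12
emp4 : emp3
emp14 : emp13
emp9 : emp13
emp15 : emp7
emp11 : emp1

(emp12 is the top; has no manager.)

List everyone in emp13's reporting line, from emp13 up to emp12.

emp13 reports to emp1. emp1 reports to emp12. emp12 is at the top.

emp13 -> emp1 -> emp12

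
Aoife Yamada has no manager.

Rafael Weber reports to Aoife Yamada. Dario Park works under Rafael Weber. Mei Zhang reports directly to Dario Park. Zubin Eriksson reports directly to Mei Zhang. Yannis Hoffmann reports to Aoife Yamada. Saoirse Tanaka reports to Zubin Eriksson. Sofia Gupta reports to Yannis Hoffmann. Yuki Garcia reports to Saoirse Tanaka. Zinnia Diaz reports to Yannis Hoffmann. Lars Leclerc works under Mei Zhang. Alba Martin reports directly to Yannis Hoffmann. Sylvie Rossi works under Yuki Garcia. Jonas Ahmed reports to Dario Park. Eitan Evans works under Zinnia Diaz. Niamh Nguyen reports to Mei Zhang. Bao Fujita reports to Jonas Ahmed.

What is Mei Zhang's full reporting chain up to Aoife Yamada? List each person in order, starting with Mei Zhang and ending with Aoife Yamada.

Mei Zhang reports to Dario Park. Dario Park reports to Rafael Weber. Rafael Weber reports to Aoife Yamada. Aoife Yamada is at the top.

Mei Zhang -> Dario Park -> Rafael Weber -> Aoife Yamada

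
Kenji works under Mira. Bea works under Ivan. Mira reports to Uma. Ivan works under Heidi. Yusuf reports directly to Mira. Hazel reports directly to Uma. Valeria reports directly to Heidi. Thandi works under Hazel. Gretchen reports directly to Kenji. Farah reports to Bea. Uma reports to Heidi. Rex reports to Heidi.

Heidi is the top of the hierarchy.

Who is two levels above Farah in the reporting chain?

Ivan

Farah reports to Bea, and Bea reports to Ivan. So Farah's skip-level manager is Ivan.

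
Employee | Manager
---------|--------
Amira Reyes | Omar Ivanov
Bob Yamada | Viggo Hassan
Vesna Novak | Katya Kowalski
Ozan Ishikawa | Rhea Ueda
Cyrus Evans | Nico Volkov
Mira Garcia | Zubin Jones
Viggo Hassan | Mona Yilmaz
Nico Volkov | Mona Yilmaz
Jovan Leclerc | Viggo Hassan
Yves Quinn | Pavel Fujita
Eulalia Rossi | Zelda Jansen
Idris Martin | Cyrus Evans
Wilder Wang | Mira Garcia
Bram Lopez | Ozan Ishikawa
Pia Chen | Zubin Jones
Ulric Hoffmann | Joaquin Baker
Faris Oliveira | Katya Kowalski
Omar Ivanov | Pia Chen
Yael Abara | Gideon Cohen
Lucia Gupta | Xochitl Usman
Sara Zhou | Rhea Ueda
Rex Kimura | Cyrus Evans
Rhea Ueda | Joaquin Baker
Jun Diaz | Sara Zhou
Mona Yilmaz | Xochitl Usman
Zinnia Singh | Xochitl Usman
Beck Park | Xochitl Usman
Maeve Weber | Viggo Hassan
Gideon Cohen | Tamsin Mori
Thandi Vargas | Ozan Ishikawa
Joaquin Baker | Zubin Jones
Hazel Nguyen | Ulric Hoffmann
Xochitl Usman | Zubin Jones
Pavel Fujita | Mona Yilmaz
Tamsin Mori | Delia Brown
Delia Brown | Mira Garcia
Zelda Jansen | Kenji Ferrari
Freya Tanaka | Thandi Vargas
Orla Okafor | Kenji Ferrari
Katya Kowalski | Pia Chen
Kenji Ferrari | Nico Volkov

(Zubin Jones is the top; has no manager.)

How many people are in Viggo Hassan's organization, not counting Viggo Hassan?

3

Viggo Hassan directly manages Bob Yamada, Maeve Weber, Jovan Leclerc. Bob Yamada has no reports. Maeve Weber has no reports. Jovan Leclerc has no reports. So Viggo Hassan's organization is 3 direct reports plus everyone under them: 1 + 1 + 1 = 3.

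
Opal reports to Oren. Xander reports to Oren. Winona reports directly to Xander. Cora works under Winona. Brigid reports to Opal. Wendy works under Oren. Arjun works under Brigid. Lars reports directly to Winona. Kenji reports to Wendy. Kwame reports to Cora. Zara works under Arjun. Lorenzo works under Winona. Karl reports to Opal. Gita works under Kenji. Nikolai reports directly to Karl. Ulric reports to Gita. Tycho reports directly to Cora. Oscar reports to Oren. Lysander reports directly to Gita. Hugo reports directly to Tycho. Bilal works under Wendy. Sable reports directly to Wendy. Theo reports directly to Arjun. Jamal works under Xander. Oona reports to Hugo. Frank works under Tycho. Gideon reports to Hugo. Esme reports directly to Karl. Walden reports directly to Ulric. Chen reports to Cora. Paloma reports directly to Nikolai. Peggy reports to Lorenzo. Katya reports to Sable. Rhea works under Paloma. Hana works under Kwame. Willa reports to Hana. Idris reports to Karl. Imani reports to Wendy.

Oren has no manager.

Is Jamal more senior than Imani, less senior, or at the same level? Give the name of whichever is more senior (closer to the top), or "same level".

same level

Both Jamal and Imani are 2 levels below Oren.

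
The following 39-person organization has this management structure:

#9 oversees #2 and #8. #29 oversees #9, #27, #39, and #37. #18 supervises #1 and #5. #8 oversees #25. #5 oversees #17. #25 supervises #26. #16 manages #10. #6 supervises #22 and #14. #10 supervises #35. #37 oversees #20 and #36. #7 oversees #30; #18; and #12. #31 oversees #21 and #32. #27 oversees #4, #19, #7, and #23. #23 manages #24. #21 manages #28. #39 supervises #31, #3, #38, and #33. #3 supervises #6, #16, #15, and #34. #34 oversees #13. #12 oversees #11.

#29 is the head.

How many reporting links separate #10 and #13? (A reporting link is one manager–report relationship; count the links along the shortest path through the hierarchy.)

4

#10 is 2 levels below #3, and #13 is 2 levels below #3 (their lowest common manager). The shortest path runs up from #10 to #3 and back down to #13: 2 + 2 = 4 links.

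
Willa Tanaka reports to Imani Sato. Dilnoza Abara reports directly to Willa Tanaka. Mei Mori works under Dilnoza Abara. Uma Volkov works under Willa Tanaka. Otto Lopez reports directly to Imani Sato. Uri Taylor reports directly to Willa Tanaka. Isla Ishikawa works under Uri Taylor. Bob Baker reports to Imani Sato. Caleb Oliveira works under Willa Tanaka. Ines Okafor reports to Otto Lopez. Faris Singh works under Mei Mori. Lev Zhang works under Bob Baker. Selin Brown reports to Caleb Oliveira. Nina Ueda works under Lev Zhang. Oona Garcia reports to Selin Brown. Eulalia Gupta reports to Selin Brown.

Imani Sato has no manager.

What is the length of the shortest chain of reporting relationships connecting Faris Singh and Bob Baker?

5

Faris Singh is 4 levels below Imani Sato, and Bob Baker is 1 level below Imani Sato (their lowest common manager). The shortest path runs up from Faris Singh to Imani Sato and back down to Bob Baker: 4 + 1 = 5 links.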